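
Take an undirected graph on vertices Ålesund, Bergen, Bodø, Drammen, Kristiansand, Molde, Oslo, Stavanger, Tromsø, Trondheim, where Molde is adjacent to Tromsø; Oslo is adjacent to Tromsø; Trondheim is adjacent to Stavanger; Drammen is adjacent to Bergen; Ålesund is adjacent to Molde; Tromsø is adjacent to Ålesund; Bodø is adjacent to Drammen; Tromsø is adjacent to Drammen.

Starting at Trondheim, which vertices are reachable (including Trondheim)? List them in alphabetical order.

Stavanger, Trondheim

Start at Trondheim.
Its neighbours: Stavanger.
Nothing further is reachable.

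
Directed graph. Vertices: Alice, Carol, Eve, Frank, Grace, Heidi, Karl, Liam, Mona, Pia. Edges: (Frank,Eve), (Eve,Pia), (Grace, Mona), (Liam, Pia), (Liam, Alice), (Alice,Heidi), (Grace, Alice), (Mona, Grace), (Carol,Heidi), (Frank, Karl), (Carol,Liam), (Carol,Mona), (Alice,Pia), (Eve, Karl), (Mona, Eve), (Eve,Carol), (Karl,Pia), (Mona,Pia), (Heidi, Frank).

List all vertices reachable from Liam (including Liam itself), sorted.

Alice, Carol, Eve, Frank, Grace, Heidi, Karl, Liam, Mona, Pia

Start at Liam.
Its neighbours: Alice, Pia.
Then their neighbours: Heidi.
Then next layer: Frank.
Then next layer: Eve, Karl.
Then next layer: Carol.
Then next layer: Mona.
Then next layer: Grace.
Every vertex is now reached.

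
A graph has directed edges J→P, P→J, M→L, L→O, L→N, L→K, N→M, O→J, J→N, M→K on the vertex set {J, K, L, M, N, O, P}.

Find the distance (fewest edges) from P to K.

4

Distance 0: P.
Distance 1: J.
Distance 2: N.
Distance 3: M.
Distance 4: K, L — contains K.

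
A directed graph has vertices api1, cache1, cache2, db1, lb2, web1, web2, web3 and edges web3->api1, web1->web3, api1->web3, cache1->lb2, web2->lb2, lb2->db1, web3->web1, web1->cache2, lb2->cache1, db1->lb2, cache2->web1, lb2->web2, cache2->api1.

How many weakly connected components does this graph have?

From api1: component {api1, cache2, web1, web3}.
From cache1: component {cache1, db1, lb2, web2}.
That's 2 components.

2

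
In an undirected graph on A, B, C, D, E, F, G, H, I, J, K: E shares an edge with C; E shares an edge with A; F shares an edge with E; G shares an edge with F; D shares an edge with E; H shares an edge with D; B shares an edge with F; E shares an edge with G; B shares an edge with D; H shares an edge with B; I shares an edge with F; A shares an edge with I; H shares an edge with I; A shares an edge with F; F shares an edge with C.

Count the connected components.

3

From A: component {A, B, C, D, E, F, G, H, I}.
From J: component {J}.
From K: component {K}.
That's 3 components.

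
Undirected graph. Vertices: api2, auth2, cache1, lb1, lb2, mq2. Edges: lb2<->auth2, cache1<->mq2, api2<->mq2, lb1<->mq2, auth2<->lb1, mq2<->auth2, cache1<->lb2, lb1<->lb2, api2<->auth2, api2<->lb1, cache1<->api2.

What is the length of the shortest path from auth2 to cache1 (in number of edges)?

2

Distance 0: auth2.
Distance 1: api2, lb1, lb2, mq2.
Distance 2: cache1 — contains cache1.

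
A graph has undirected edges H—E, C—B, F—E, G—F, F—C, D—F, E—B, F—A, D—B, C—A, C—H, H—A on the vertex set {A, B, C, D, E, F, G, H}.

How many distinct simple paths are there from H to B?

H–A–C–B
H–A–C–F–D–B
H–A–C–F–E–B
H–A–F–C–B
H–A–F–D–B
H–A–F–E–B
H–C–A–F–D–B
H–C–A–F–E–B
H–C–B
H–C–F–D–B
H–C–F–E–B
H–E–B
H–E–F–A–C–B
H–E–F–C–B
H–E–F–D–B

15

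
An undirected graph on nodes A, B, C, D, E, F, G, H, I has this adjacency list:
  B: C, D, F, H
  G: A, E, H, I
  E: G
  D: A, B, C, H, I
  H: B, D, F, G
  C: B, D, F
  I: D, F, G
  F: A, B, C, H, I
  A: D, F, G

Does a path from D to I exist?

Explore from D.
Distance 1: reach A, B, C, H, I.
Found I.

Yes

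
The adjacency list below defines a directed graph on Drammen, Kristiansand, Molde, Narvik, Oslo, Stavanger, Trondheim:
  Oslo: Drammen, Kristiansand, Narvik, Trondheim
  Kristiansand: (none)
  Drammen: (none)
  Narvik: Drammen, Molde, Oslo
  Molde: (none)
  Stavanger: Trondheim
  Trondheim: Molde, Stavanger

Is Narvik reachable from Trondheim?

No

Explore from Trondheim.
Distance 1: reach Molde, Stavanger.
The search from Trondheim is exhausted; no directed path reaches Narvik.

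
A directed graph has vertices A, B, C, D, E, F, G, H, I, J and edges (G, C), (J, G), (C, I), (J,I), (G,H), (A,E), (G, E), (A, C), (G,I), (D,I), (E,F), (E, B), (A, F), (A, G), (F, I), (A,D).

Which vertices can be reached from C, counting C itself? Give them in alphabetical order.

C, I

Start at C.
Its neighbours: I.
Nothing further is reachable.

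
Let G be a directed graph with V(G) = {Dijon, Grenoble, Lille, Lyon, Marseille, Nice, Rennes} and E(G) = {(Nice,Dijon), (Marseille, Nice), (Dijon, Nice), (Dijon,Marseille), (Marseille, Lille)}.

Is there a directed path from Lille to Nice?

Lille has no outgoing edges, so nothing is reachable from it.

No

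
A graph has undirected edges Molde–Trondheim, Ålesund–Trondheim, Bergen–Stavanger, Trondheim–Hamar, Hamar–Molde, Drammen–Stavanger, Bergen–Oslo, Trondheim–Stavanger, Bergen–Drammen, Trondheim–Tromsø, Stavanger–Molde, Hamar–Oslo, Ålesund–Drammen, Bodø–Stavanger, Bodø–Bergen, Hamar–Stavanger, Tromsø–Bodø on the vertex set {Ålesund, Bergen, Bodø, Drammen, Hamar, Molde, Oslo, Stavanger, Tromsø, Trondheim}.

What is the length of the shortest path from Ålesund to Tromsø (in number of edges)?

2

Distance 0: Ålesund.
Distance 1: Drammen, Trondheim.
Distance 2: Bergen, Hamar, Molde, Stavanger, Tromsø — contains Tromsø.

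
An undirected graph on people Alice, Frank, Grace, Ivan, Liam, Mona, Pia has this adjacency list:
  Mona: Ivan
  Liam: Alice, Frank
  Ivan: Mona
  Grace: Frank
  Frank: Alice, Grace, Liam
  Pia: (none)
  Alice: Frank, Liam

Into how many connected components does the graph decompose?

3

From Alice: component {Alice, Frank, Grace, Liam}.
From Ivan: component {Ivan, Mona}.
From Pia: component {Pia}.
That's 3 components.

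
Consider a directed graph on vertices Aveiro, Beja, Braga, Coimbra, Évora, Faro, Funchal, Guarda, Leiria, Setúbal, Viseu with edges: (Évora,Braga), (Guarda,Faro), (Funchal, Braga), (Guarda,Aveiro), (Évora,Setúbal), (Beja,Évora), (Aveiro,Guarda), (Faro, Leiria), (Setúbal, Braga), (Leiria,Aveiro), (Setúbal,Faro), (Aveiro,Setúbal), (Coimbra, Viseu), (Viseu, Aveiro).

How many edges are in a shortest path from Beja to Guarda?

Distance 0: Beja.
Distance 1: Évora.
Distance 2: Braga, Setúbal.
Distance 3: Faro.
Distance 4: Leiria.
Distance 5: Aveiro.
Distance 6: Guarda — contains Guarda.

6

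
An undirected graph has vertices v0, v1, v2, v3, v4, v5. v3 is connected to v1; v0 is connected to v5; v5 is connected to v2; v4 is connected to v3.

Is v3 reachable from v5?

Explore from v5.
Distance 1: reach v0, v2.
The search is exhausted without reaching v3; it lies in a different component.

No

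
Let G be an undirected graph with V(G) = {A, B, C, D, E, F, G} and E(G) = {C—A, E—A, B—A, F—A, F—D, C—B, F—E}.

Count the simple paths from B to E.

B–A–E
B–A–F–E
B–C–A–E
B–C–A–F–E

4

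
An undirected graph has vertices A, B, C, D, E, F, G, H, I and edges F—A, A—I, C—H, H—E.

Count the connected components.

From A: component {A, F, I}.
From B: component {B}.
From C: component {C, E, H}.
From D: component {D}.
From G: component {G}.
That's 5 components.

5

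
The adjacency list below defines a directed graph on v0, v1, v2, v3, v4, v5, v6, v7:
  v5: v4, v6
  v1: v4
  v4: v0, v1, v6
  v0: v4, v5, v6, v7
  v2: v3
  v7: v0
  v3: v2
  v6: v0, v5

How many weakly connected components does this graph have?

From v0: component {v0, v1, v4, v5, v6, v7}.
From v2: component {v2, v3}.
That's 2 components.

2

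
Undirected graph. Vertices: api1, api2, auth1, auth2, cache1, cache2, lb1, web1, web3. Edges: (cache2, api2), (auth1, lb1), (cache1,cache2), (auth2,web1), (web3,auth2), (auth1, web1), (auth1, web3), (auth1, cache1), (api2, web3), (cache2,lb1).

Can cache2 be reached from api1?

api1 has no edges, so nothing is reachable from it.

No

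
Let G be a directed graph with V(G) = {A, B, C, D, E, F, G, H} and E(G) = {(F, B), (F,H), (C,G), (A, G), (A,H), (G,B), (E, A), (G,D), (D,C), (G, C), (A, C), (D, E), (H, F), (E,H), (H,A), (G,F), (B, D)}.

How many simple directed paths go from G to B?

G→B
G→D→E→A→H→F→B
G→D→E→H→F→B
G→F→B

4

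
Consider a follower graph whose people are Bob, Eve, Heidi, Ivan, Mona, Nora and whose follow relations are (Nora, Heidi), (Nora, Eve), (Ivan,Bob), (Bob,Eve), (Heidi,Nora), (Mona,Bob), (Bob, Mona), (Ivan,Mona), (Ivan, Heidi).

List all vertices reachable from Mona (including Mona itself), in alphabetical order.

Bob, Eve, Mona

Start at Mona.
Its neighbours: Bob.
Then their neighbours: Eve.
Nothing further is reachable.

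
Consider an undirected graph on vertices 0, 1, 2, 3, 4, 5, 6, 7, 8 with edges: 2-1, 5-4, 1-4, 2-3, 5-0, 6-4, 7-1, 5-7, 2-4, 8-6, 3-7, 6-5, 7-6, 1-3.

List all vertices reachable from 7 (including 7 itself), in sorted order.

0, 1, 2, 3, 4, 5, 6, 7, 8

Start at 7.
Its neighbours: 1, 3, 5, 6.
Then their neighbours: 0, 2, 4, 8.
Every vertex is now reached.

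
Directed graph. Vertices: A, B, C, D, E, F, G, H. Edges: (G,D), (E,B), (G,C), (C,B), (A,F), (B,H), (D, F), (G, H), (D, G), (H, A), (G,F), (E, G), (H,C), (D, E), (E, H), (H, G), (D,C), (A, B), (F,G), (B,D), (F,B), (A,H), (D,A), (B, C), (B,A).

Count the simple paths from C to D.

C→B→A→F→G→D
C→B→A→H→G→D
C→B→D
C→B→H→A→F→G→D
C→B→H→G→D

5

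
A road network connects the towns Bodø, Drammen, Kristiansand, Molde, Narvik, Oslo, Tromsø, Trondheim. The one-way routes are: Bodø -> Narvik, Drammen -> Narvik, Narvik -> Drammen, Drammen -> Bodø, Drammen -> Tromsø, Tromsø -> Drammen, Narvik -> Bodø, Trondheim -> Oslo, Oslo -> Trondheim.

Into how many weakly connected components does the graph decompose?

From Bodø: component {Bodø, Drammen, Narvik, Tromsø}.
From Kristiansand: component {Kristiansand}.
From Molde: component {Molde}.
From Oslo: component {Oslo, Trondheim}.
That's 4 components.

4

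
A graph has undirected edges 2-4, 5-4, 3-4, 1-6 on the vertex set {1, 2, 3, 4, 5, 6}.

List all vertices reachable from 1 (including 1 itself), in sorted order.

Start at 1.
Its neighbours: 6.
Nothing further is reachable.

1, 6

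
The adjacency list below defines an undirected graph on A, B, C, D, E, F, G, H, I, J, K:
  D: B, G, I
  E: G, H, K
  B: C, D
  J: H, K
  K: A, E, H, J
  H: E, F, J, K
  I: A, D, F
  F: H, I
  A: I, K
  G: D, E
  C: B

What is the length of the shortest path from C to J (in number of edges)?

6

Distance 0: C.
Distance 1: B.
Distance 2: D.
Distance 3: G, I.
Distance 4: A, E, F.
Distance 5: H, K.
Distance 6: J — contains J.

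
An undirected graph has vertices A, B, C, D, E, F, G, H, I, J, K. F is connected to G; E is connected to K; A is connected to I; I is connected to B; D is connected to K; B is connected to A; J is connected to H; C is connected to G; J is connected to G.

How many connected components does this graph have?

3

From A: component {A, B, I}.
From C: component {C, F, G, H, J}.
From D: component {D, E, K}.
That's 3 components.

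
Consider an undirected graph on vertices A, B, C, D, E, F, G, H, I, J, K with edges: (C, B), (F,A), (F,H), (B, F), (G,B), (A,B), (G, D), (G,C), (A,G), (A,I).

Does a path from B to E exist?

Explore from B.
Distance 1: reach A, C, F, G.
Distance 2: reach D, H, I.
The search is exhausted without reaching E; it lies in a different component.

No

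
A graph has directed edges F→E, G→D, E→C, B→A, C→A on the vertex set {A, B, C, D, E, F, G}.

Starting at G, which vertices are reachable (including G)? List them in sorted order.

D, G

Start at G.
Its neighbours: D.
Nothing further is reachable.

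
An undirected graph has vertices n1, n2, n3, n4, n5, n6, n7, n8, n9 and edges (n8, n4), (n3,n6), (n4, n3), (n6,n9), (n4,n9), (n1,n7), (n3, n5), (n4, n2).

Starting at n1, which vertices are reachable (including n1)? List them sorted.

n1, n7

Start at n1.
Its neighbours: n7.
Nothing further is reachable.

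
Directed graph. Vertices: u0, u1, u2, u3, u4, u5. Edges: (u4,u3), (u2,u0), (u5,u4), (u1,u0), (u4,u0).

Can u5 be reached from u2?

No

Explore from u2.
Distance 1: reach u0.
The search from u2 is exhausted; no directed path reaches u5.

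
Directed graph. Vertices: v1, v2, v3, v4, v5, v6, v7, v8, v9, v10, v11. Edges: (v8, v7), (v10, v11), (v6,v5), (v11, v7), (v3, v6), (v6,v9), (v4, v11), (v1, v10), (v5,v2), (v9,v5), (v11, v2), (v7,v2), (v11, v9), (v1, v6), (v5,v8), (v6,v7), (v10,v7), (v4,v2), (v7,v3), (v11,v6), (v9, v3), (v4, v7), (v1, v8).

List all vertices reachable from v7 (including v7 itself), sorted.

v2, v3, v5, v6, v7, v8, v9

Start at v7.
Its neighbours: v2, v3.
Then their neighbours: v6.
Then next layer: v5, v9.
Then next layer: v8.
Nothing further is reachable.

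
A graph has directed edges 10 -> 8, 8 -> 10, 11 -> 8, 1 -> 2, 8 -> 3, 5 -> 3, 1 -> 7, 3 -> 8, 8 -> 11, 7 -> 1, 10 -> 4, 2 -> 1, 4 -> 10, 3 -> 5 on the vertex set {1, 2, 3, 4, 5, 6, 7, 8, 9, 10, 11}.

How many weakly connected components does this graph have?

4

From 1: component {1, 2, 7}.
From 3: component {3, 4, 5, 8, 10, 11}.
From 6: component {6}.
From 9: component {9}.
That's 4 components.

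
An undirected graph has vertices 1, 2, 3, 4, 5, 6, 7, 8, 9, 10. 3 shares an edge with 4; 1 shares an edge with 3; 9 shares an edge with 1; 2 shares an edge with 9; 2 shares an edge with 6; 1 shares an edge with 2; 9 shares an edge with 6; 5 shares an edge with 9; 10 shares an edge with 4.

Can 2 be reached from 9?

Explore from 9.
Distance 1: reach 1, 2, 5, 6.
Found 2.

Yes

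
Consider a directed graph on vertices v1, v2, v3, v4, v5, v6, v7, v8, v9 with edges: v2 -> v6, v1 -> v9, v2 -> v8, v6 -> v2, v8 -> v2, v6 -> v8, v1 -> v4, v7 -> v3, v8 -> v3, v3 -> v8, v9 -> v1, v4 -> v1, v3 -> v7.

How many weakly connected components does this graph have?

3

From v1: component {v1, v4, v9}.
From v2: component {v2, v3, v6, v7, v8}.
From v5: component {v5}.
That's 3 components.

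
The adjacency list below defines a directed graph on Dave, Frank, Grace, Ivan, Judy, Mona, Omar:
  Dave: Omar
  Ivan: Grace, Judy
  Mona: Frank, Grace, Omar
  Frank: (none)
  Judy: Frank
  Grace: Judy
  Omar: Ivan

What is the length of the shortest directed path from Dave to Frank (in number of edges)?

Distance 0: Dave.
Distance 1: Omar.
Distance 2: Ivan.
Distance 3: Grace, Judy.
Distance 4: Frank — contains Frank.

4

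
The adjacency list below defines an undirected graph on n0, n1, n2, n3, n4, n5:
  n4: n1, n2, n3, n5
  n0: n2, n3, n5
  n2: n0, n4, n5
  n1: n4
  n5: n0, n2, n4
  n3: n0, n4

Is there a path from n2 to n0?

Yes

Explore from n2.
Distance 1: reach n0, n4, n5.
Found n0.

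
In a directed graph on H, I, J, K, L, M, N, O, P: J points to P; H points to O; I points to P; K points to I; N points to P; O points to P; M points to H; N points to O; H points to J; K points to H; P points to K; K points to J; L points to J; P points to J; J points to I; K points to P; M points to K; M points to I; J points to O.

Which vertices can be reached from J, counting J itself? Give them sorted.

Start at J.
Its neighbours: I, O, P.
Then their neighbours: K.
Then next layer: H.
Nothing further is reachable.

H, I, J, K, O, P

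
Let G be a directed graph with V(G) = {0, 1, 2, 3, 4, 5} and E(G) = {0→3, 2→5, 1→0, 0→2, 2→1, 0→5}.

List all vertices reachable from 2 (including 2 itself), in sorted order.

Start at 2.
Its neighbours: 1, 5.
Then their neighbours: 0.
Then next layer: 3.
Nothing further is reachable.

0, 1, 2, 3, 5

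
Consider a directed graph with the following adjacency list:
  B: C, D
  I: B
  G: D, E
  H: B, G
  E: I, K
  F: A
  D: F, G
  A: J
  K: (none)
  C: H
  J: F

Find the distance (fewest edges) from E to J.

6

Distance 0: E.
Distance 1: I, K.
Distance 2: B.
Distance 3: C, D.
Distance 4: F, G, H.
Distance 5: A.
Distance 6: J — contains J.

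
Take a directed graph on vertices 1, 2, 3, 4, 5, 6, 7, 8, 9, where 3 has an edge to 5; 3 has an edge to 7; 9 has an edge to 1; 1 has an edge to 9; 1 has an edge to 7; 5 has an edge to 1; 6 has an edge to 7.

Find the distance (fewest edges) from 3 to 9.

Distance 0: 3.
Distance 1: 5, 7.
Distance 2: 1.
Distance 3: 9 — contains 9.

3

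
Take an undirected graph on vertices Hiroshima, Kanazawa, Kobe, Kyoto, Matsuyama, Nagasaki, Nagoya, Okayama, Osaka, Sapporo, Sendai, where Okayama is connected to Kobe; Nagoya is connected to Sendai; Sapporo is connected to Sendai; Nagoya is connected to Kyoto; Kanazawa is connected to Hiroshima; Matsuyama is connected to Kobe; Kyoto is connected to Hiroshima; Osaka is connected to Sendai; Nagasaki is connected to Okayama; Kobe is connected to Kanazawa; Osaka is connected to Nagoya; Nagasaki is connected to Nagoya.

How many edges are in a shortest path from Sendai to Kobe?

Distance 0: Sendai.
Distance 1: Nagoya, Osaka, Sapporo.
Distance 2: Kyoto, Nagasaki.
Distance 3: Hiroshima, Okayama.
Distance 4: Kanazawa, Kobe — contains Kobe.

4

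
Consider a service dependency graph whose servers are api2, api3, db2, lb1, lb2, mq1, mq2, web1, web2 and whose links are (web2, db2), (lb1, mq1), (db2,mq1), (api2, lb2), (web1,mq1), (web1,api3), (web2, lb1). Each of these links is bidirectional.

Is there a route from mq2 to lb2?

No

mq2 has no edges, so nothing is reachable from it.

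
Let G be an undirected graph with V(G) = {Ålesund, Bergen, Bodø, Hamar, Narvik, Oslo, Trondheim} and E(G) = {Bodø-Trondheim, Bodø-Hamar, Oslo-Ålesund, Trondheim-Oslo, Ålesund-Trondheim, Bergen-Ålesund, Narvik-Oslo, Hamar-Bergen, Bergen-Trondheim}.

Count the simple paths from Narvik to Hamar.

Narvik–Oslo–Ålesund–Bergen–Hamar
Narvik–Oslo–Ålesund–Bergen–Trondheim–Bodø–Hamar
Narvik–Oslo–Ålesund–Trondheim–Bergen–Hamar
Narvik–Oslo–Ålesund–Trondheim–Bodø–Hamar
Narvik–Oslo–Trondheim–Ålesund–Bergen–Hamar
Narvik–Oslo–Trondheim–Bergen–Hamar
Narvik–Oslo–Trondheim–Bodø–Hamar

7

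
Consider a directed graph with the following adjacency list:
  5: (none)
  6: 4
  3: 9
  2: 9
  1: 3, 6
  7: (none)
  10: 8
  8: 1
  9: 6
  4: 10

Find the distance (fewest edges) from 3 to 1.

Distance 0: 3.
Distance 1: 9.
Distance 2: 6.
Distance 3: 4.
Distance 4: 10.
Distance 5: 8.
Distance 6: 1 — contains 1.

6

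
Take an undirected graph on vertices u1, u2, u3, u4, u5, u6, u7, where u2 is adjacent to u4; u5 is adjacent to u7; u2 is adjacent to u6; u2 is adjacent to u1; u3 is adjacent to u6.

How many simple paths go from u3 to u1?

u3–u6–u2–u1

1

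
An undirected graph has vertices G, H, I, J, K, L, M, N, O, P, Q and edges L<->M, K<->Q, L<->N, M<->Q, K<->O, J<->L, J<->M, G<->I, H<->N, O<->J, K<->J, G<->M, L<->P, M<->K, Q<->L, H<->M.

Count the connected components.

1

From G: component {G, H, I, J, K, L, M, N, O, P, Q}.
That's 1 component.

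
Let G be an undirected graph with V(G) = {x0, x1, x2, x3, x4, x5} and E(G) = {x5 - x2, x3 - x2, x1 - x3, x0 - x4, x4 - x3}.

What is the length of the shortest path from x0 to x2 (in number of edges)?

Distance 0: x0.
Distance 1: x4.
Distance 2: x3.
Distance 3: x1, x2 — contains x2.

3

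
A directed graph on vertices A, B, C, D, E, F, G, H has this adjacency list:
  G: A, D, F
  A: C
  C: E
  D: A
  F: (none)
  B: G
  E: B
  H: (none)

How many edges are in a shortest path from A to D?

Distance 0: A.
Distance 1: C.
Distance 2: E.
Distance 3: B.
Distance 4: G.
Distance 5: D, F — contains D.

5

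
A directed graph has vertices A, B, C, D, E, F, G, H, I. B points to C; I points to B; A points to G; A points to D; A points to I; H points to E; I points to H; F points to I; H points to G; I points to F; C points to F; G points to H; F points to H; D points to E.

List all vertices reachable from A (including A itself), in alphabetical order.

A, B, C, D, E, F, G, H, I

Start at A.
Its neighbours: D, G, I.
Then their neighbours: B, E, F, H.
Then next layer: C.
Every vertex is now reached.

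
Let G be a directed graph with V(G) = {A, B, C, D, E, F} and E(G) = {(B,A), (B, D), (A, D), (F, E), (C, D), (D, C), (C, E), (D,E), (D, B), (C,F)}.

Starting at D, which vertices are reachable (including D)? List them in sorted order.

Start at D.
Its neighbours: B, C, E.
Then their neighbours: A, F.
Every vertex is now reached.

A, B, C, D, E, F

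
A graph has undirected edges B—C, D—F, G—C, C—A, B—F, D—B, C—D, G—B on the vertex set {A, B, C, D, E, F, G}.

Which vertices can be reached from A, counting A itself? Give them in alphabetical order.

A, B, C, D, F, G

Start at A.
Its neighbours: C.
Then their neighbours: B, D, G.
Then next layer: F.
Nothing further is reachable.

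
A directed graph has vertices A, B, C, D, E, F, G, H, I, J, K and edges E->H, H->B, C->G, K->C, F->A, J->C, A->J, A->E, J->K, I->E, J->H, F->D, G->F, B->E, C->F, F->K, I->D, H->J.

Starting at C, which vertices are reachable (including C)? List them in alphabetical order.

Start at C.
Its neighbours: F, G.
Then their neighbours: A, D, K.
Then next layer: E, J.
Then next layer: H.
Then next layer: B.
Nothing further is reachable.

A, B, C, D, E, F, G, H, J, K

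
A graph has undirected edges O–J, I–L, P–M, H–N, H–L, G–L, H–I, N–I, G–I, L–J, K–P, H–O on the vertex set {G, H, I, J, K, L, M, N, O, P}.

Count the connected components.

2

From G: component {G, H, I, J, L, N, O}.
From K: component {K, M, P}.
That's 2 components.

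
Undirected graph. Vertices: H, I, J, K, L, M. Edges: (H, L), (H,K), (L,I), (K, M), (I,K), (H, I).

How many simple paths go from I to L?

3

I–H–L
I–K–H–L
I–L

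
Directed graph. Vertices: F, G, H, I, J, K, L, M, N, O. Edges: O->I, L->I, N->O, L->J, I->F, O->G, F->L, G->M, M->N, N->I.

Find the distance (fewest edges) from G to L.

5

Distance 0: G.
Distance 1: M.
Distance 2: N.
Distance 3: I, O.
Distance 4: F.
Distance 5: L — contains L.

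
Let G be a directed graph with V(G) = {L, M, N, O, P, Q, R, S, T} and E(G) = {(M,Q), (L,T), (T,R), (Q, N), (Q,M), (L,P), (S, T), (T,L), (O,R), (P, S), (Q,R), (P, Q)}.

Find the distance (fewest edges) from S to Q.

Distance 0: S.
Distance 1: T.
Distance 2: L, R.
Distance 3: P.
Distance 4: Q — contains Q.

4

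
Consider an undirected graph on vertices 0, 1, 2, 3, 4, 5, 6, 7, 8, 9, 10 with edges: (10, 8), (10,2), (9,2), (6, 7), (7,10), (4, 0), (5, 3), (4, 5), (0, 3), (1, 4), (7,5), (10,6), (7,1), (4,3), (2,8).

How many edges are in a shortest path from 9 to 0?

Distance 0: 9.
Distance 1: 2.
Distance 2: 8, 10.
Distance 3: 6, 7.
Distance 4: 1, 5.
Distance 5: 3, 4.
Distance 6: 0 — contains 0.

6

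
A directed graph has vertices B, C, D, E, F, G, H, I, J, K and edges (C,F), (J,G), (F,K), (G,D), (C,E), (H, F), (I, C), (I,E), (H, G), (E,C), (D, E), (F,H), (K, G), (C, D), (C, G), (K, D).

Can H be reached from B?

B has no outgoing edges, so nothing is reachable from it.

No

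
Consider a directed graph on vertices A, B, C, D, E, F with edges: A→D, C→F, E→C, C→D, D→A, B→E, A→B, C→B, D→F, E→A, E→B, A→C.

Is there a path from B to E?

Yes

Explore from B.
Distance 1: reach E.
Found E.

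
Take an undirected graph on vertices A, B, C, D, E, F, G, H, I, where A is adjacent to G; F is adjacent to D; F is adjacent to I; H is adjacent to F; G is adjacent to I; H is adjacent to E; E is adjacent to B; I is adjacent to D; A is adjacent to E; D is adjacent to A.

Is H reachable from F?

Explore from F.
Distance 1: reach D, H, I.
Found H.

Yes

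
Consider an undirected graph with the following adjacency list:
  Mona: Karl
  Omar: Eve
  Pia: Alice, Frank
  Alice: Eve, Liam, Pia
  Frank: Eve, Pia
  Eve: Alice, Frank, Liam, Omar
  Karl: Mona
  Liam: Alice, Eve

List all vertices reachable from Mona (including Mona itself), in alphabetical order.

Karl, Mona

Start at Mona.
Its neighbours: Karl.
Nothing further is reachable.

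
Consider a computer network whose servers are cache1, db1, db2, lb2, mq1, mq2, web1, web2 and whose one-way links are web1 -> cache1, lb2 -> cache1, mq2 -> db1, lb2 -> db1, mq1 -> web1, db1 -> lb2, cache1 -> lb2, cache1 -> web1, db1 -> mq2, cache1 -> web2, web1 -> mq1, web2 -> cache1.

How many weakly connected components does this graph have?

From cache1: component {cache1, db1, lb2, mq1, mq2, web1, web2}.
From db2: component {db2}.
That's 2 components.

2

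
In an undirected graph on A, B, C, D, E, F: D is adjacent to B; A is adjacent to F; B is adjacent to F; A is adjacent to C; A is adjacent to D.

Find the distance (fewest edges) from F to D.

Distance 0: F.
Distance 1: A, B.
Distance 2: C, D — contains D.

2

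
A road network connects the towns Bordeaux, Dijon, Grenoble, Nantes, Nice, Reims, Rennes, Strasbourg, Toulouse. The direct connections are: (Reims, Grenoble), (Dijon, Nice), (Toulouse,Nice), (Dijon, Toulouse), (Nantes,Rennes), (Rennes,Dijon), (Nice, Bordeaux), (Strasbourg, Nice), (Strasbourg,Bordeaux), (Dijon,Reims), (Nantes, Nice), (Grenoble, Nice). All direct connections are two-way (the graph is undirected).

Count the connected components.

From Bordeaux: component {Bordeaux, Dijon, Grenoble, Nantes, Nice, Reims, Rennes, Strasbourg, Toulouse}.
That's 1 component.

1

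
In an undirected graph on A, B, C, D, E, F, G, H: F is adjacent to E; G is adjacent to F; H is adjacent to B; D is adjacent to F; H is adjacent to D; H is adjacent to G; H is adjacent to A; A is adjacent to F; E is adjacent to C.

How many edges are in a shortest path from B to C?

Distance 0: B.
Distance 1: H.
Distance 2: A, D, G.
Distance 3: F.
Distance 4: E.
Distance 5: C — contains C.

5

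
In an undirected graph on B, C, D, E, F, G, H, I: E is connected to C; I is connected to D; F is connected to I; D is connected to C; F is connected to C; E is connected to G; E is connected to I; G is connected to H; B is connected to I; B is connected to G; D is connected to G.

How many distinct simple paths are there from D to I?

D–C–E–G–B–I
D–C–E–I
D–C–F–I
D–G–B–I
D–G–E–C–F–I
D–G–E–I
D–I

7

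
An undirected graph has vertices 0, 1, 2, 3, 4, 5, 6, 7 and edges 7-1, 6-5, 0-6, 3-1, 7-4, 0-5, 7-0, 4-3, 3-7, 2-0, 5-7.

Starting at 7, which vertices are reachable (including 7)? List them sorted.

0, 1, 2, 3, 4, 5, 6, 7

Start at 7.
Its neighbours: 0, 1, 3, 4, 5.
Then their neighbours: 2, 6.
Every vertex is now reached.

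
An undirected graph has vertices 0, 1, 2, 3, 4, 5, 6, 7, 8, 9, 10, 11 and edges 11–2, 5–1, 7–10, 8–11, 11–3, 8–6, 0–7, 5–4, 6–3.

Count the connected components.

From 0: component {0, 7, 10}.
From 1: component {1, 4, 5}.
From 2: component {2, 3, 6, 8, 11}.
From 9: component {9}.
That's 4 components.

4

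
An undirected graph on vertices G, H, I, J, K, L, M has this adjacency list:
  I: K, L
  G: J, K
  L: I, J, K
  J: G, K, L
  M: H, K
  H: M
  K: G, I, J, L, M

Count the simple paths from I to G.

I–K–G
I–K–J–G
I–K–L–J–G
I–L–J–G
I–L–J–K–G
I–L–K–G
I–L–K–J–G

7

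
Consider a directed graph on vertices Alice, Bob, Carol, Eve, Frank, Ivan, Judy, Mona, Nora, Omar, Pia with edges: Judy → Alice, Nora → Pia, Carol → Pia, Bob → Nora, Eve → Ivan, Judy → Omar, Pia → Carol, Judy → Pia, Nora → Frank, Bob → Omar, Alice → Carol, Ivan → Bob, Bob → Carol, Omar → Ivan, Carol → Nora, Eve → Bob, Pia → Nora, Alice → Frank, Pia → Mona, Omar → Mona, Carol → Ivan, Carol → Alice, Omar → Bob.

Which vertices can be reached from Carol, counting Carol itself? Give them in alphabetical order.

Alice, Bob, Carol, Frank, Ivan, Mona, Nora, Omar, Pia

Start at Carol.
Its neighbours: Alice, Ivan, Nora, Pia.
Then their neighbours: Bob, Frank, Mona.
Then next layer: Omar.
Nothing further is reachable.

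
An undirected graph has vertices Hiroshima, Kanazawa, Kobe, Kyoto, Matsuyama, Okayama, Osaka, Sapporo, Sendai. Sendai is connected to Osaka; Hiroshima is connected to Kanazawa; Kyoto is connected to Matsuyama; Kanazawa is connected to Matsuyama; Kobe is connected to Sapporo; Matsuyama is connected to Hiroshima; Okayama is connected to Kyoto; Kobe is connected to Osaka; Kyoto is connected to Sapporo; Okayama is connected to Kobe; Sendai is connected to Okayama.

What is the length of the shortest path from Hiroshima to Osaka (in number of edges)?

Distance 0: Hiroshima.
Distance 1: Kanazawa, Matsuyama.
Distance 2: Kyoto.
Distance 3: Okayama, Sapporo.
Distance 4: Kobe, Sendai.
Distance 5: Osaka — contains Osaka.

5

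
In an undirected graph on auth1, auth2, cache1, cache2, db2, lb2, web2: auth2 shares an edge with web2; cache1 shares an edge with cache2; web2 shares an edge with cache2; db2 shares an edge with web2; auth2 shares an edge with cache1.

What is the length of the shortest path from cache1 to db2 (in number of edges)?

3

Distance 0: cache1.
Distance 1: auth2, cache2.
Distance 2: web2.
Distance 3: db2 — contains db2.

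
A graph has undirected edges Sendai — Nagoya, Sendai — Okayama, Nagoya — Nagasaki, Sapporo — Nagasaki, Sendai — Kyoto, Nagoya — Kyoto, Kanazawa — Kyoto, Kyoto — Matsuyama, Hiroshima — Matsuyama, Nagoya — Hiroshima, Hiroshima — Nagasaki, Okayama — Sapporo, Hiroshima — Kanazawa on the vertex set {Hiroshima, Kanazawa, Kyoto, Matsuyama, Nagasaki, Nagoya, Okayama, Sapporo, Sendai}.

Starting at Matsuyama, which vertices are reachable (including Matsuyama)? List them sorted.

Hiroshima, Kanazawa, Kyoto, Matsuyama, Nagasaki, Nagoya, Okayama, Sapporo, Sendai

Start at Matsuyama.
Its neighbours: Hiroshima, Kyoto.
Then their neighbours: Kanazawa, Nagasaki, Nagoya, Sendai.
Then next layer: Okayama, Sapporo.
Every vertex is now reached.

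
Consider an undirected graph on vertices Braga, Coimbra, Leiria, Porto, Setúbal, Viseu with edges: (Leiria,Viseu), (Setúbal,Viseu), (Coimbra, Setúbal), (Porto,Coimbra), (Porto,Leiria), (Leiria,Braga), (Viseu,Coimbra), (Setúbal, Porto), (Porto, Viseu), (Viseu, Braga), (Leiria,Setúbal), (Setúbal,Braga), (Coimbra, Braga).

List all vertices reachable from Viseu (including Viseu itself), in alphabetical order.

Start at Viseu.
Its neighbours: Braga, Coimbra, Leiria, Porto, Setúbal.
Every vertex is now reached.

Braga, Coimbra, Leiria, Porto, Setúbal, Viseu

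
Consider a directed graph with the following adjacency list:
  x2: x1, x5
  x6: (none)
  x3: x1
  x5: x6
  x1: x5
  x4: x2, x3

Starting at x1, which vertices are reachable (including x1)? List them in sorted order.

x1, x5, x6

Start at x1.
Its neighbours: x5.
Then their neighbours: x6.
Nothing further is reachable.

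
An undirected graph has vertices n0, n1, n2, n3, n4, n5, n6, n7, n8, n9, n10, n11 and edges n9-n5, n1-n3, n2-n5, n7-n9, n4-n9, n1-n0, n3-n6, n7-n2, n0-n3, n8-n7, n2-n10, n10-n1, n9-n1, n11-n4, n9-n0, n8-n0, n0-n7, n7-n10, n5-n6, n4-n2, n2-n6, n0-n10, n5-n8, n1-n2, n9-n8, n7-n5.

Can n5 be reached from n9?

Explore from n9.
Distance 1: reach n0, n1, n4, n5, n7, n8.
Found n5.

Yes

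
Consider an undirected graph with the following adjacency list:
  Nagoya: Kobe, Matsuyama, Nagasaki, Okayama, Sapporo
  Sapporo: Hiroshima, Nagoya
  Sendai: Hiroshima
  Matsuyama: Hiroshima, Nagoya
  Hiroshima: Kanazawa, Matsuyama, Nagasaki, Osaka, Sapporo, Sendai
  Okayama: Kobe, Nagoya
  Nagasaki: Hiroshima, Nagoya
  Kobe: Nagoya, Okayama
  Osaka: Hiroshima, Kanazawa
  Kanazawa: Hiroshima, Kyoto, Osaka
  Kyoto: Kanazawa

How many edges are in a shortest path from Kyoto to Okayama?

Distance 0: Kyoto.
Distance 1: Kanazawa.
Distance 2: Hiroshima, Osaka.
Distance 3: Matsuyama, Nagasaki, Sapporo, Sendai.
Distance 4: Nagoya.
Distance 5: Kobe, Okayama — contains Okayama.

5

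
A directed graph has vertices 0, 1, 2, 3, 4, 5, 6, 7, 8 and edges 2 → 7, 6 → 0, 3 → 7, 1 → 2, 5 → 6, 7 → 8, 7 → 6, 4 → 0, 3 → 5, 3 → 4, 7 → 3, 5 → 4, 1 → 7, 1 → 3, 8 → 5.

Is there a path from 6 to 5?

No

Explore from 6.
Distance 1: reach 0.
The search from 6 is exhausted; no directed path reaches 5.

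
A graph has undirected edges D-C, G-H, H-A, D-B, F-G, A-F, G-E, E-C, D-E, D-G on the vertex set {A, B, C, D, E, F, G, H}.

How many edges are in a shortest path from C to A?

Distance 0: C.
Distance 1: D, E.
Distance 2: B, G.
Distance 3: F, H.
Distance 4: A — contains A.

4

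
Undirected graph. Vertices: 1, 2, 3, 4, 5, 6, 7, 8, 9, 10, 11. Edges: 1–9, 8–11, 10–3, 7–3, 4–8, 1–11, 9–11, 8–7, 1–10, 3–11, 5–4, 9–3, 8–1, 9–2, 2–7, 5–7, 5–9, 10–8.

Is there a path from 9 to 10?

Explore from 9.
Distance 1: reach 1, 2, 3, 5, 11.
Distance 2: reach 4, 7, 8, 10.
Found 10.

Yes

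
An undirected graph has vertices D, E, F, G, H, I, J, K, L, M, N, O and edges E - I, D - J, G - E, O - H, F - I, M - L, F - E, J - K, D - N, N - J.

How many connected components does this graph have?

From D: component {D, J, K, N}.
From E: component {E, F, G, I}.
From H: component {H, O}.
From L: component {L, M}.
That's 4 components.

4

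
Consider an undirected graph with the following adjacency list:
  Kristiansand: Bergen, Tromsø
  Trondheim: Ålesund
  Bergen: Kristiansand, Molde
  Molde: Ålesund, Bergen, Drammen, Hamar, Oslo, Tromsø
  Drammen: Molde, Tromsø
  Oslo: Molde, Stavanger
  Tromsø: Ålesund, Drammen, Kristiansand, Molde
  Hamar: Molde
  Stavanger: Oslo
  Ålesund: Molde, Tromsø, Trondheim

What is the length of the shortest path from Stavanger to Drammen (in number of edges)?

3

Distance 0: Stavanger.
Distance 1: Oslo.
Distance 2: Molde.
Distance 3: Ålesund, Bergen, Drammen, Hamar, Tromsø — contains Drammen.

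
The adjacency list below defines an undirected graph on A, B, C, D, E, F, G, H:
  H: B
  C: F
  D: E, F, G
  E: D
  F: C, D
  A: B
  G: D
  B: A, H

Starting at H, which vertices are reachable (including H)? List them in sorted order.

Start at H.
Its neighbours: B.
Then their neighbours: A.
Nothing further is reachable.

A, B, H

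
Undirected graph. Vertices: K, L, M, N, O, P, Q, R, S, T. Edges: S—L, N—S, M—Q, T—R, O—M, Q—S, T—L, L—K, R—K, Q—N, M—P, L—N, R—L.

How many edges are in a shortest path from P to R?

5

Distance 0: P.
Distance 1: M.
Distance 2: O, Q.
Distance 3: N, S.
Distance 4: L.
Distance 5: K, R, T — contains R.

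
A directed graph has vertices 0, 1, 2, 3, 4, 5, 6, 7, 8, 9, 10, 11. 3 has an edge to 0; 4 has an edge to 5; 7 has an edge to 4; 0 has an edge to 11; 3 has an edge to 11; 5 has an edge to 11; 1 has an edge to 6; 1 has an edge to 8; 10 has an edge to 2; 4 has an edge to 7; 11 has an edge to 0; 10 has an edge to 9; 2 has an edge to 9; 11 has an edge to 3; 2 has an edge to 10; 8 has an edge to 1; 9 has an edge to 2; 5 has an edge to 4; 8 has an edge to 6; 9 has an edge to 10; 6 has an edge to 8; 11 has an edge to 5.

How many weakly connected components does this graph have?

3

From 0: component {0, 3, 4, 5, 7, 11}.
From 1: component {1, 6, 8}.
From 2: component {2, 9, 10}.
That's 3 components.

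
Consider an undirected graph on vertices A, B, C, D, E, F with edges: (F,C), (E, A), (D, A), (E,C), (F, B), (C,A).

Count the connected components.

From A: component {A, B, C, D, E, F}.
That's 1 component.

1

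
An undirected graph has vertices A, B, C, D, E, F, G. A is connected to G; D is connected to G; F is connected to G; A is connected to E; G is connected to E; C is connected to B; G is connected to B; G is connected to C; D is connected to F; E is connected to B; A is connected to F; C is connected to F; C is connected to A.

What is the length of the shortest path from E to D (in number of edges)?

Distance 0: E.
Distance 1: A, B, G.
Distance 2: C, D, F — contains D.

2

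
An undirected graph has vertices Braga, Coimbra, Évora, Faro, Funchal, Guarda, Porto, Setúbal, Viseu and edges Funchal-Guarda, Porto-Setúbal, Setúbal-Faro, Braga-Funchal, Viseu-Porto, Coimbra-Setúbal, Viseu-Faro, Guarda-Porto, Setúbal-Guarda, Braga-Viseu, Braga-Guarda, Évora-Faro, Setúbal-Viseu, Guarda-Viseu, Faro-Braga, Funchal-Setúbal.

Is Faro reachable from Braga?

Yes

Explore from Braga.
Distance 1: reach Faro, Funchal, Guarda, Viseu.
Found Faro.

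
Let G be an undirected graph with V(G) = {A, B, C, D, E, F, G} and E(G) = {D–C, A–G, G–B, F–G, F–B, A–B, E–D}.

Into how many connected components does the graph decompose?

2

From A: component {A, B, F, G}.
From C: component {C, D, E}.
That's 2 components.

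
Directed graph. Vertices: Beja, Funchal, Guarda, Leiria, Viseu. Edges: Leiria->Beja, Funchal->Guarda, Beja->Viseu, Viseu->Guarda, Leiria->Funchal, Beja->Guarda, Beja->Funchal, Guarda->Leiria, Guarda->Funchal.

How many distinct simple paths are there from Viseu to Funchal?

Viseu→Guarda→Funchal
Viseu→Guarda→Leiria→Beja→Funchal
Viseu→Guarda→Leiria→Funchal

3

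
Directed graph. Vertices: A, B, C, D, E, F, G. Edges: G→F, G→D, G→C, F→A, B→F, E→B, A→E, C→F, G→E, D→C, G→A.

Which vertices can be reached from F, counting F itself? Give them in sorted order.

Start at F.
Its neighbours: A.
Then their neighbours: E.
Then next layer: B.
Nothing further is reachable.

A, B, E, F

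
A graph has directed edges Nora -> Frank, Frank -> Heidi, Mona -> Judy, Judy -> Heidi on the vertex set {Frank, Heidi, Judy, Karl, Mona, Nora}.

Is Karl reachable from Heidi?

No

Heidi has no outgoing edges, so nothing is reachable from it.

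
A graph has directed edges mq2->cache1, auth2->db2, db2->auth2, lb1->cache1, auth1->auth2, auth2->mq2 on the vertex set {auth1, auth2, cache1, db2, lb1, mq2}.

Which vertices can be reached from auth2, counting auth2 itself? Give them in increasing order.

auth2, cache1, db2, mq2

Start at auth2.
Its neighbours: db2, mq2.
Then their neighbours: cache1.
Nothing further is reachable.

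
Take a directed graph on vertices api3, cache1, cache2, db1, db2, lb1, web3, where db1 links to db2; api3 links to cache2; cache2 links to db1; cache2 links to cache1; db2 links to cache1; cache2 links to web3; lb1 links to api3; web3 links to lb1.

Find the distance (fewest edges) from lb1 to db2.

Distance 0: lb1.
Distance 1: api3.
Distance 2: cache2.
Distance 3: cache1, db1, web3.
Distance 4: db2 — contains db2.

4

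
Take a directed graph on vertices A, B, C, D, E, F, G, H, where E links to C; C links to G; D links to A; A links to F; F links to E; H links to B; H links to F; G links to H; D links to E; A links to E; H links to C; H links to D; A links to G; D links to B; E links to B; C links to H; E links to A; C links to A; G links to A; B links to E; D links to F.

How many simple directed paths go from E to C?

E→A→G→H→C
E→C

2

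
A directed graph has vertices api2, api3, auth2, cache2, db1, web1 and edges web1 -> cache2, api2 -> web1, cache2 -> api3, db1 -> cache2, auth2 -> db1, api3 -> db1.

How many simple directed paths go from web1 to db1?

1

web1→cache2→api3→db1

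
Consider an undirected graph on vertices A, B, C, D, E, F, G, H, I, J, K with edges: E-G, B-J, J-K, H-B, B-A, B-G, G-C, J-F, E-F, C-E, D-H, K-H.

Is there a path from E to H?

Explore from E.
Distance 1: reach C, F, G.
Distance 2: reach B, J.
Distance 3: reach A, H, K.
Found H.

Yes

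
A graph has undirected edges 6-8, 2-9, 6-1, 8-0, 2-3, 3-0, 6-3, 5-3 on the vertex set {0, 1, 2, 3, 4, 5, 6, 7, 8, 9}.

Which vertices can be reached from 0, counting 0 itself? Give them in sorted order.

0, 1, 2, 3, 5, 6, 8, 9

Start at 0.
Its neighbours: 3, 8.
Then their neighbours: 2, 5, 6.
Then next layer: 1, 9.
Nothing further is reachable.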